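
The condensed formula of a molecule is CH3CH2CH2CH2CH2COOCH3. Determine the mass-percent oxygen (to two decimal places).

24.58%

Element totals:
  C: 7
  H: 14
  O: 2
Molecular formula: C7H14O2.
Molar mass = 130.187 g/mol.
Mass from O: 2 × 15.999 = 31.998 g/mol.
%O = 31.998 / 130.187 × 100 = 24.58%.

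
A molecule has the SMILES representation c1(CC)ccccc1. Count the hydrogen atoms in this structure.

Atom tally by fragment:
  benzene ring core → C:6 H:6
  (− 1 ring H displaced by substituents)
  + C2H5 → C:2 H:5
Element totals:
  C: 8
  H: 10

10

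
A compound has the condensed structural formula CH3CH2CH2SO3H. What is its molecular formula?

C3H8O3S

Atom tally by fragment:
  CH3 → C:1 H:3
  CH2 → C:1 H:2
  CH2SO3H → C:1 H:3 S:1 O:3
Element totals:
  C: 3
  H: 8
  O: 3
  S: 1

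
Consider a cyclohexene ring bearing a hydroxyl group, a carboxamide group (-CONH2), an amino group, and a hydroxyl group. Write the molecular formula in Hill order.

Atom tally by fragment:
  cyclohexene ring core → C:6 H:10
  (− 4 ring H displaced by substituents)
  + OH → O:1 H:1
  + CONH2 → C:1 H:2 O:1 N:1
  + NH2 → N:1 H:2
  + OH → O:1 H:1
Element totals:
  C: 7
  H: 12
  N: 2
  O: 3

C7H12N2O3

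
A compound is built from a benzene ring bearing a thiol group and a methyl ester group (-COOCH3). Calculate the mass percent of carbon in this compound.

57.12%

Atom tally by fragment:
  benzene ring core → C:6 H:6
  (− 2 ring H displaced by substituents)
  + SH → S:1 H:1
  + COOCH3 → C:2 H:3 O:2
Element totals:
  C: 8
  H: 8
  O: 2
  S: 1
Molecular formula: C8H8O2S.
Molar mass = 168.210 g/mol.
Mass from C: 8 × 12.011 = 96.088 g/mol.
%C = 96.088 / 168.210 × 100 = 57.12%.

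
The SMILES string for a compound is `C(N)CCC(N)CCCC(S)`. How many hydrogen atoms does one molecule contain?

Atom tally by fragment:
  H2NCH2 → C:1 H:4 N:1
  CH2 → C:1 H:2
  CH2 → C:1 H:2
  CH(NH2) → C:1 H:3 N:1
  CH2 → C:1 H:2
  CH2 → C:1 H:2
  CH2 → C:1 H:2
  CH2SH → C:1 H:3 S:1
Element totals:
  C: 8
  H: 20
  N: 2
  S: 1

20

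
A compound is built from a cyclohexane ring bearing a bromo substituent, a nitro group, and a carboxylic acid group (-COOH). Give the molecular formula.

C7H10BrNO4

Atom tally by fragment:
  cyclohexane ring core → C:6 H:12
  (− 3 ring H displaced by substituents)
  + Br → Br:1
  + NO2 → N:1 O:2
  + COOH → C:1 H:1 O:2
Element totals:
  C: 7
  H: 10
  Br: 1
  N: 1
  O: 4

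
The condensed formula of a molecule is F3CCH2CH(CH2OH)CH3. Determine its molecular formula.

C5H9F3O

Atom tally by fragment:
  F3CCH2 → C:2 H:2 F:3
  CH(CH2OH) → C:2 H:4 O:1
  CH3 → C:1 H:3
Element totals:
  C: 5
  H: 9
  F: 3
  O: 1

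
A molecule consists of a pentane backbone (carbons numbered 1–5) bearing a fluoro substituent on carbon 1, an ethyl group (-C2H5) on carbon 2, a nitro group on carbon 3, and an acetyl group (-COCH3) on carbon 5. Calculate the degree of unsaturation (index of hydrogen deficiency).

Atom tally by fragment:
  FCH2 → C:1 H:2 F:1
  CH(C2H5) → C:3 H:6
  CH(NO2) → C:1 H:1 N:1 O:2
  CH2 → C:1 H:2
  CH2COCH3 → C:3 H:5 O:1
Element totals:
  C: 9
  H: 16
  F: 1
  N: 1
  O: 3
Molecular formula: C9H16FNO3.
DoU = (2C + 2 + N − H − X) / 2 = (2·9 + 2 + 1 − 16 − 1) / 2 = 2.

2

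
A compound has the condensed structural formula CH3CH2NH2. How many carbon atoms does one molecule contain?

2

Atom tally by fragment:
  CH3 → C:1 H:3
  CH2NH2 → C:1 H:4 N:1
Element totals:
  C: 2
  H: 7
  N: 1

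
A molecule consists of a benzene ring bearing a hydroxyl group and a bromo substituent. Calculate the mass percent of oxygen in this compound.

9.25%

Atom tally by fragment:
  benzene ring core → C:6 H:6
  (− 2 ring H displaced by substituents)
  + OH → O:1 H:1
  + Br → Br:1
Element totals:
  C: 6
  H: 5
  Br: 1
  O: 1
Molecular formula: C6H5BrO.
Molar mass = 173.009 g/mol.
Mass from O: 1 × 15.999 = 15.999 g/mol.
%O = 15.999 / 173.009 × 100 = 9.25%.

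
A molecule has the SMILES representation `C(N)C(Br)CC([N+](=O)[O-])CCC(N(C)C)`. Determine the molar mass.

282.18 g/mol

Atom tally by fragment:
  H2NCH2 → C:1 H:4 N:1
  CH(Br) → C:1 H:1 Br:1
  CH2 → C:1 H:2
  CH(NO2) → C:1 H:1 N:1 O:2
  CH2 → C:1 H:2
  CH2 → C:1 H:2
  CH2N(CH3)2 → C:3 H:8 N:1
Element totals:
  C: 9
  H: 20
  Br: 1
  N: 3
  O: 2
Molecular formula: C9H20BrN3O2.
  M = 9(12.011) + 20(1.008) + 79.904 + 3(14.007) + 2(15.999)
    = 108.099 + 20.160 + 79.904 + 42.021 + 31.998 = 282.182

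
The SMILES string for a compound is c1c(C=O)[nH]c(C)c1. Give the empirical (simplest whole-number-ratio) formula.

C6H7NO

Atom tally by fragment:
  pyrrole ring core → C:4 H:5 N:1
  (− 2 ring H displaced by substituents)
  + CHO → C:1 H:1 O:1
  + CH3 → C:1 H:3
Element totals:
  C: 6
  H: 7
  N: 1
  O: 1
Molecular formula: C6H7NO.
gcd of subscripts (6, 7, 1, 1) = 1, so the empirical formula equals the molecular formula.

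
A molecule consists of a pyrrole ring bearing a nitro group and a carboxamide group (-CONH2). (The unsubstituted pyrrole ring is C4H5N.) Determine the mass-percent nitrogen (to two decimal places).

Atom tally by fragment:
  pyrrole ring core → C:4 H:5 N:1
  (− 2 ring H displaced by substituents)
  + NO2 → N:1 O:2
  + CONH2 → C:1 H:2 O:1 N:1
Element totals:
  C: 5
  H: 5
  N: 3
  O: 3
Molecular formula: C5H5N3O3.
Molar mass = 155.113 g/mol.
Mass from N: 3 × 14.007 = 42.021 g/mol.
%N = 42.021 / 155.113 × 100 = 27.09%.

27.09%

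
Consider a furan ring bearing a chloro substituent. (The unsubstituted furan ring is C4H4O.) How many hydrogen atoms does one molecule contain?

3

Atom tally by fragment:
  furan ring core → C:4 H:4 O:1
  (− 1 ring H displaced by substituents)
  + Cl → Cl:1
Element totals:
  C: 4
  H: 3
  Cl: 1
  O: 1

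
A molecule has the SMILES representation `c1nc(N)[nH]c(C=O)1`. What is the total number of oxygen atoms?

Atom tally by fragment:
  imidazole ring core → C:3 H:4 N:2
  (− 2 ring H displaced by substituents)
  + NH2 → N:1 H:2
  + CHO → C:1 H:1 O:1
Element totals:
  C: 4
  H: 5
  N: 3
  O: 1

1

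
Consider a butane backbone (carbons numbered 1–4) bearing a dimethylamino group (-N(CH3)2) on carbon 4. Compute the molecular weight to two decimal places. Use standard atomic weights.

101.19 g/mol

Atom tally by fragment:
  CH3 → C:1 H:3
  CH2 → C:1 H:2
  CH2 → C:1 H:2
  CH2N(CH3)2 → C:3 H:8 N:1
Element totals:
  C: 6
  H: 15
  N: 1
Molecular formula: C6H15N.
  M = 6(12.011) + 15(1.008) + 14.007
    = 72.066 + 15.120 + 14.007 = 101.193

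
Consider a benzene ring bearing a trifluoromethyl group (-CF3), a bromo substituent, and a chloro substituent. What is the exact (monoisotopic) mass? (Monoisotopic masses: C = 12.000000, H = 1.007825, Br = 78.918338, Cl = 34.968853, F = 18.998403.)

Atom tally by fragment:
  benzene ring core → C:6 H:6
  (− 3 ring H displaced by substituents)
  + CF3 → C:1 F:3
  + Br → Br:1
  + Cl → Cl:1
Element totals:
  C: 7
  H: 3
  Br: 1
  Cl: 1
  F: 3
Molecular formula: C7H3BrClF3.
  M = 7(12.0) + 3(1.007825) + 78.918338 + 34.968853 + 3(18.998403)
    = 84.000000 + 3.023475 + 78.918338 + 34.968853 + 56.995209 = 257.905875

257.9059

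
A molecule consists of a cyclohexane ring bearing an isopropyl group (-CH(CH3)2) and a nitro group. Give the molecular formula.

Atom tally by fragment:
  cyclohexane ring core → C:6 H:12
  (− 2 ring H displaced by substituents)
  + CH(CH3)2 → C:3 H:7
  + NO2 → N:1 O:2
Element totals:
  C: 9
  H: 17
  N: 1
  O: 2

C9H17NO2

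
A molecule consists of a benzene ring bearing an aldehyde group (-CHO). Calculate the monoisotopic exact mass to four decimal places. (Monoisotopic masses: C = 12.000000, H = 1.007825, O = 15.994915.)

Atom tally by fragment:
  benzene ring core → C:6 H:6
  (− 1 ring H displaced by substituents)
  + CHO → C:1 H:1 O:1
Element totals:
  C: 7
  H: 6
  O: 1
Molecular formula: C7H6O.
  M = 7(12.0) + 6(1.007825) + 15.994915
    = 84.000000 + 6.046950 + 15.994915 = 106.041865

106.0419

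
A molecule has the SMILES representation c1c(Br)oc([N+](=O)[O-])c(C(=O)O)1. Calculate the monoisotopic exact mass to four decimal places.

Atom tally by fragment:
  furan ring core → C:4 H:4 O:1
  (− 3 ring H displaced by substituents)
  + Br → Br:1
  + NO2 → N:1 O:2
  + COOH → C:1 H:1 O:2
Element totals:
  C: 5
  H: 2
  Br: 1
  N: 1
  O: 5
Molecular formula: C5H2BrNO5.
  M = 5(12.0) + 2(1.007825) + 78.918338 + 14.003074 + 5(15.994915)
    = 60.000000 + 2.015650 + 78.918338 + 14.003074 + 79.974575 = 234.911637

234.9116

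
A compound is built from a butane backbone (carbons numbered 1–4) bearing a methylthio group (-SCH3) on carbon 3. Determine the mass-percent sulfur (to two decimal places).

30.76%

Atom tally by fragment:
  CH3 → C:1 H:3
  CH2 → C:1 H:2
  CH(SCH3) → C:2 H:4 S:1
  CH3 → C:1 H:3
Element totals:
  C: 5
  H: 12
  S: 1
Molecular formula: C5H12S.
Molar mass = 104.211 g/mol.
Mass from S: 1 × 32.06 = 32.060 g/mol.
%S = 32.060 / 104.211 × 100 = 30.76%.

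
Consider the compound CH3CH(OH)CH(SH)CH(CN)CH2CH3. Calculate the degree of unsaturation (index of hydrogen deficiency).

Atom tally by fragment:
  CH3 → C:1 H:3
  CH(OH) → C:1 H:2 O:1
  CH(SH) → C:1 H:2 S:1
  CH(CN) → C:2 H:1 N:1
  CH2 → C:1 H:2
  CH3 → C:1 H:3
Element totals:
  C: 7
  H: 13
  N: 1
  O: 1
  S: 1
Molecular formula: C7H13NOS.
DoU = (2C + 2 + N − H − X) / 2 = (2·7 + 2 + 1 − 13 − 0) / 2 = 2.

2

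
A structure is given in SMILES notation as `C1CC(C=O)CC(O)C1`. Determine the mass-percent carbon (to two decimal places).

65.60%

Atom tally by fragment:
  cyclohexane ring core → C:6 H:12
  (− 2 ring H displaced by substituents)
  + CHO → C:1 H:1 O:1
  + OH → O:1 H:1
Element totals:
  C: 7
  H: 12
  O: 2
Molecular formula: C7H12O2.
Molar mass = 128.171 g/mol.
Mass from C: 7 × 12.011 = 84.077 g/mol.
%C = 84.077 / 128.171 × 100 = 65.60%.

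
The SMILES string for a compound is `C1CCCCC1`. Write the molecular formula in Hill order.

C6H12

Atom tally by fragment:
  cyclohexane ring core → C:6 H:12
Element totals:
  C: 6
  H: 12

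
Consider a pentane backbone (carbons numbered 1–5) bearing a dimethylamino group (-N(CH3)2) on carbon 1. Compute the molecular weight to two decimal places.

Atom tally by fragment:
  (CH3)2NCH2 → C:3 H:8 N:1
  CH2 → C:1 H:2
  CH2 → C:1 H:2
  CH2 → C:1 H:2
  CH3 → C:1 H:3
Element totals:
  C: 7
  H: 17
  N: 1
Molecular formula: C7H17N.
  M = 7(12.011) + 17(1.008) + 14.007
    = 84.077 + 17.136 + 14.007 = 115.220

115.22 g/mol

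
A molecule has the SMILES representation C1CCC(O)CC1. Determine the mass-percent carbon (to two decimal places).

Atom tally by fragment:
  cyclohexane ring core → C:6 H:12
  (− 1 ring H displaced by substituents)
  + OH → O:1 H:1
Element totals:
  C: 6
  H: 12
  O: 1
Molecular formula: C6H12O.
Molar mass = 100.161 g/mol.
Mass from C: 6 × 12.011 = 72.066 g/mol.
%C = 72.066 / 100.161 × 100 = 71.95%.

71.95%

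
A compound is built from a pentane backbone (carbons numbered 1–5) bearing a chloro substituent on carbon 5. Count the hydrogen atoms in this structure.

11

Atom tally by fragment:
  CH3 → C:1 H:3
  CH2 → C:1 H:2
  CH2 → C:1 H:2
  CH2 → C:1 H:2
  CH2Cl → C:1 H:2 Cl:1
Element totals:
  C: 5
  H: 11
  Cl: 1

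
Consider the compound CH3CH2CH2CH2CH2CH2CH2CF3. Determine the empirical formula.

Atom tally by fragment:
  CH3 → C:1 H:3
  CH2 → C:1 H:2
  CH2 → C:1 H:2
  CH2 → C:1 H:2
  CH2 → C:1 H:2
  CH2 → C:1 H:2
  CH2CF3 → C:2 H:2 F:3
Element totals:
  C: 8
  H: 15
  F: 3
Molecular formula: C8H15F3.
gcd of subscripts (8, 3, 15) = 1, so the empirical formula equals the molecular formula.

C8H15F3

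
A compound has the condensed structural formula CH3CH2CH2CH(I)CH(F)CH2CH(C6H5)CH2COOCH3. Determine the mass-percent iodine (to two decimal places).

Atom tally by fragment:
  CH3 → C:1 H:3
  CH2 → C:1 H:2
  CH2 → C:1 H:2
  CH(I) → C:1 H:1 I:1
  CH(F) → C:1 H:1 F:1
  CH2 → C:1 H:2
  CH(C6H5) → C:7 H:6
  CH2COOCH3 → C:3 H:5 O:2
Element totals:
  C: 16
  H: 22
  F: 1
  I: 1
  O: 2
Molecular formula: C16H22FIO2.
Molar mass = 392.252 g/mol.
Mass from I: 1 × 126.904 = 126.904 g/mol.
%I = 126.904 / 392.252 × 100 = 32.35%.

32.35%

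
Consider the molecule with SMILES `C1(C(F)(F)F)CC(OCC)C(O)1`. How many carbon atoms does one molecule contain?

7

Atom tally by fragment:
  cyclobutane ring core → C:4 H:8
  (− 3 ring H displaced by substituents)
  + CF3 → C:1 F:3
  + OC2H5 → C:2 H:5 O:1
  + OH → O:1 H:1
Element totals:
  C: 7
  H: 11
  F: 3
  O: 2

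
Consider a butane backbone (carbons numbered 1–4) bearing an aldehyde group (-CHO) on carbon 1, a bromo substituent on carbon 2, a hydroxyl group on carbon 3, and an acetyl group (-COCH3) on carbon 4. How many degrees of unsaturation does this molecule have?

Atom tally by fragment:
  OHCCH2 → C:2 H:3 O:1
  CH(Br) → C:1 H:1 Br:1
  CH(OH) → C:1 H:2 O:1
  CH2COCH3 → C:3 H:5 O:1
Element totals:
  C: 7
  H: 11
  Br: 1
  O: 3
Molecular formula: C7H11BrO3.
DoU = (2C + 2 + N − H − X) / 2 = (2·7 + 2 + 0 − 11 − 1) / 2 = 2.

2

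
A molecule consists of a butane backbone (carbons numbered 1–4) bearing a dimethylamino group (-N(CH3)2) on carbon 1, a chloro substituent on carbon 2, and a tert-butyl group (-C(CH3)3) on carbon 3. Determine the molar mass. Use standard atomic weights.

191.74 g/mol

Atom tally by fragment:
  (CH3)2NCH2 → C:3 H:8 N:1
  CH(Cl) → C:1 H:1 Cl:1
  CH(C(CH3)3) → C:5 H:10
  CH3 → C:1 H:3
Element totals:
  C: 10
  H: 22
  Cl: 1
  N: 1
Molecular formula: C10H22ClN.
  M = 10(12.011) + 22(1.008) + 35.45 + 14.007
    = 120.110 + 22.176 + 35.450 + 14.007 = 191.743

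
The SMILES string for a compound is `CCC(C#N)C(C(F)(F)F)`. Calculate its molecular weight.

151.13 g/mol

Atom tally by fragment:
  CH3 → C:1 H:3
  CH2 → C:1 H:2
  CH(CN) → C:2 H:1 N:1
  CH2CF3 → C:2 H:2 F:3
Element totals:
  C: 6
  H: 8
  F: 3
  N: 1
Molecular formula: C6H8F3N.
  M = 6(12.011) + 8(1.008) + 3(18.998) + 14.007
    = 72.066 + 8.064 + 56.994 + 14.007 = 151.131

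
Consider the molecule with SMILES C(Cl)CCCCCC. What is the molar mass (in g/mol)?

Atom tally by fragment:
  ClCH2 → C:1 H:2 Cl:1
  CH2 → C:1 H:2
  CH2 → C:1 H:2
  CH2 → C:1 H:2
  CH2 → C:1 H:2
  CH2 → C:1 H:2
  CH3 → C:1 H:3
Element totals:
  C: 7
  H: 15
  Cl: 1
Molecular formula: C7H15Cl.
  M = 7(12.011) + 15(1.008) + 35.45
    = 84.077 + 15.120 + 35.450 = 134.647

134.65 g/mol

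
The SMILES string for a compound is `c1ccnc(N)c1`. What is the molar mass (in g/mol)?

Atom tally by fragment:
  pyridine ring core → C:5 H:5 N:1
  (− 1 ring H displaced by substituents)
  + NH2 → N:1 H:2
Element totals:
  C: 5
  H: 6
  N: 2
Molecular formula: C5H6N2.
  M = 5(12.011) + 6(1.008) + 2(14.007)
    = 60.055 + 6.048 + 28.014 = 94.117

94.12 g/mol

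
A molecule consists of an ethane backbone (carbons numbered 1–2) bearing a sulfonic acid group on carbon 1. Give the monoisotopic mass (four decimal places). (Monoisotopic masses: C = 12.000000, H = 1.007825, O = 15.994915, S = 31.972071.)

Atom tally by fragment:
  HO3SCH2 → C:1 H:3 S:1 O:3
  CH3 → C:1 H:3
Element totals:
  C: 2
  H: 6
  O: 3
  S: 1
Molecular formula: C2H6O3S.
  M = 2(12.0) + 6(1.007825) + 3(15.994915) + 31.972071
    = 24.000000 + 6.046950 + 47.984745 + 31.972071 = 110.003766

110.0038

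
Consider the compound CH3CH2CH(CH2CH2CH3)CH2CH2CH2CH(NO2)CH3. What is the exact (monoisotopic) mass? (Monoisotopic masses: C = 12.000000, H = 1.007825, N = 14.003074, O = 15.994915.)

201.1729

Element totals:
  C: 11
  H: 23
  N: 1
  O: 2
Molecular formula: C11H23NO2.
  M = 11(12.0) + 23(1.007825) + 14.003074 + 2(15.994915)
    = 132.000000 + 23.179975 + 14.003074 + 31.989830 = 201.172879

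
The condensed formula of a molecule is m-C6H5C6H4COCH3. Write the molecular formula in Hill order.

C14H12O

Atom tally by fragment:
  benzene ring core → C:6 H:6
  (− 2 ring H displaced by substituents)
  + C6H5 → C:6 H:5
  + COCH3 → C:2 H:3 O:1
Element totals:
  C: 14
  H: 12
  O: 1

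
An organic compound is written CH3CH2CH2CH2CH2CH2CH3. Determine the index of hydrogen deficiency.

0

Atom tally by fragment:
  CH3 → C:1 H:3
  CH2 → C:1 H:2
  CH2 → C:1 H:2
  CH2 → C:1 H:2
  CH2 → C:1 H:2
  CH2 → C:1 H:2
  CH3 → C:1 H:3
Element totals:
  C: 7
  H: 16
Molecular formula: C7H16.
DoU = (2C + 2 + N − H − X) / 2 = (2·7 + 2 + 0 − 16 − 0) / 2 = 0.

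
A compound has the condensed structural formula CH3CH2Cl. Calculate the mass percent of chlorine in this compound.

54.95%

Element totals:
  C: 2
  H: 5
  Cl: 1
Molecular formula: C2H5Cl.
Molar mass = 64.512 g/mol.
Mass from Cl: 1 × 35.45 = 35.450 g/mol.
%Cl = 35.450 / 64.512 × 100 = 54.95%.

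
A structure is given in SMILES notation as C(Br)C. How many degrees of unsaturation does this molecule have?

0

Atom tally by fragment:
  BrCH2 → C:1 H:2 Br:1
  CH3 → C:1 H:3
Element totals:
  C: 2
  H: 5
  Br: 1
Molecular formula: C2H5Br.
DoU = (2C + 2 + N − H − X) / 2 = (2·2 + 2 + 0 − 5 − 1) / 2 = 0.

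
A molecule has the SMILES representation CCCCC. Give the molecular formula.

Atom tally by fragment:
  CH3 → C:1 H:3
  CH2 → C:1 H:2
  CH2 → C:1 H:2
  CH2 → C:1 H:2
  CH3 → C:1 H:3
Element totals:
  C: 5
  H: 12

C5H12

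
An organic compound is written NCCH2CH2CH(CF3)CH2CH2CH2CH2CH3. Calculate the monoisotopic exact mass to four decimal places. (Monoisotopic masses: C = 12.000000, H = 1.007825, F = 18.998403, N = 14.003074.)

207.1235

Element totals:
  C: 10
  H: 16
  F: 3
  N: 1
Molecular formula: C10H16F3N.
  M = 10(12.0) + 16(1.007825) + 3(18.998403) + 14.003074
    = 120.000000 + 16.125200 + 56.995209 + 14.003074 = 207.123483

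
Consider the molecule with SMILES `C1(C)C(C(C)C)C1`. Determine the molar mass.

Atom tally by fragment:
  cyclopropane ring core → C:3 H:6
  (− 2 ring H displaced by substituents)
  + CH3 → C:1 H:3
  + CH(CH3)2 → C:3 H:7
Element totals:
  C: 7
  H: 14
Molecular formula: C7H14.
  M = 7(12.011) + 14(1.008)
    = 84.077 + 14.112 = 98.189

98.19 g/mol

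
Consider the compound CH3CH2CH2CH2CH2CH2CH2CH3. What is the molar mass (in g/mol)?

Element totals:
  C: 8
  H: 18
Molecular formula: C8H18.
  M = 8(12.011) + 18(1.008)
    = 96.088 + 18.144 = 114.232

114.23 g/mol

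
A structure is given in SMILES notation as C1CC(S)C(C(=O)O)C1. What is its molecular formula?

Atom tally by fragment:
  cyclopentane ring core → C:5 H:10
  (− 2 ring H displaced by substituents)
  + SH → S:1 H:1
  + COOH → C:1 H:1 O:2
Element totals:
  C: 6
  H: 10
  O: 2
  S: 1

C6H10O2S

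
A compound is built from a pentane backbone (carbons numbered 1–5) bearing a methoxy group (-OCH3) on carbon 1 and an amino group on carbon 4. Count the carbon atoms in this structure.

Atom tally by fragment:
  CH3OCH2 → C:2 H:5 O:1
  CH2 → C:1 H:2
  CH2 → C:1 H:2
  CH(NH2) → C:1 H:3 N:1
  CH3 → C:1 H:3
Element totals:
  C: 6
  H: 15
  N: 1
  O: 1

6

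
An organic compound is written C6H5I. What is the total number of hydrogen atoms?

Atom tally by fragment:
  benzene ring core → C:6 H:6
  (− 1 ring H displaced by substituents)
  + I → I:1
Element totals:
  C: 6
  H: 5
  I: 1

5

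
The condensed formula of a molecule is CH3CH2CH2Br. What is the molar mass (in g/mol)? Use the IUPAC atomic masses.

Atom tally by fragment:
  CH3 → C:1 H:3
  CH2 → C:1 H:2
  CH2Br → C:1 H:2 Br:1
Element totals:
  C: 3
  H: 7
  Br: 1
Molecular formula: C3H7Br.
  M = 3(12.011) + 7(1.008) + 79.904
    = 36.033 + 7.056 + 79.904 = 122.993

122.99 g/mol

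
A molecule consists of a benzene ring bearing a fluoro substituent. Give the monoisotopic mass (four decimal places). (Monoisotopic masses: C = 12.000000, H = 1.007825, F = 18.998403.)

Atom tally by fragment:
  benzene ring core → C:6 H:6
  (− 1 ring H displaced by substituents)
  + F → F:1
Element totals:
  C: 6
  H: 5
  F: 1
Molecular formula: C6H5F.
  M = 6(12.0) + 5(1.007825) + 18.998403
    = 72.000000 + 5.039125 + 18.998403 = 96.037528

96.0375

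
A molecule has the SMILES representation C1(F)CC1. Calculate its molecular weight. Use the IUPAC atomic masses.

60.07 g/mol

Atom tally by fragment:
  cyclopropane ring core → C:3 H:6
  (− 1 ring H displaced by substituents)
  + F → F:1
Element totals:
  C: 3
  H: 5
  F: 1
Molecular formula: C3H5F.
  M = 3(12.011) + 5(1.008) + 18.998
    = 36.033 + 5.040 + 18.998 = 60.071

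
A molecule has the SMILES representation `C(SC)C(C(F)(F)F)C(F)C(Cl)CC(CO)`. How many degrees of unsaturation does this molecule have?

0

Atom tally by fragment:
  CH3SCH2 → C:2 H:5 S:1
  CH(CF3) → C:2 H:1 F:3
  CH(F) → C:1 H:1 F:1
  CH(Cl) → C:1 H:1 Cl:1
  CH2 → C:1 H:2
  CH2CH2OH → C:2 H:5 O:1
Element totals:
  C: 9
  H: 15
  Cl: 1
  F: 4
  O: 1
  S: 1
Molecular formula: C9H15ClF4OS.
DoU = (2C + 2 + N − H − X) / 2 = (2·9 + 2 + 0 − 15 − 5) / 2 = 0.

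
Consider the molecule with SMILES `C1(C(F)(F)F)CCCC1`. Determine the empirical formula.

C2H3F

Atom tally by fragment:
  cyclopentane ring core → C:5 H:10
  (− 1 ring H displaced by substituents)
  + CF3 → C:1 F:3
Element totals:
  C: 6
  H: 9
  F: 3
Molecular formula: C6H9F3.
gcd of subscripts = 3; dividing each by 3:
  C: 6/3 = 2
  F: 3/3 = 1
  H: 9/3 = 3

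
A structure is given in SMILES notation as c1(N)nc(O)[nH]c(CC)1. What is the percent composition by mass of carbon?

Atom tally by fragment:
  imidazole ring core → C:3 H:4 N:2
  (− 3 ring H displaced by substituents)
  + NH2 → N:1 H:2
  + OH → O:1 H:1
  + C2H5 → C:2 H:5
Element totals:
  C: 5
  H: 9
  N: 3
  O: 1
Molecular formula: C5H9N3O.
Molar mass = 127.147 g/mol.
Mass from C: 5 × 12.011 = 60.055 g/mol.
%C = 60.055 / 127.147 × 100 = 47.23%.

47.23%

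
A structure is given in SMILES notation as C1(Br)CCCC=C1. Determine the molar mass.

161.04 g/mol

Atom tally by fragment:
  cyclohexene ring core → C:6 H:10
  (− 1 ring H displaced by substituents)
  + Br → Br:1
Element totals:
  C: 6
  H: 9
  Br: 1
Molecular formula: C6H9Br.
  M = 6(12.011) + 9(1.008) + 79.904
    = 72.066 + 9.072 + 79.904 = 161.042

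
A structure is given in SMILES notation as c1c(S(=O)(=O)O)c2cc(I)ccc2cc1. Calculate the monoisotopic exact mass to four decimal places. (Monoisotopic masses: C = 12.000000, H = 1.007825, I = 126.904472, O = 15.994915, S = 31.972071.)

333.9161

Atom tally by fragment:
  naphthalene ring system core → C:10 H:8
  (− 2 ring H displaced by substituents)
  + SO3H → S:1 O:3 H:1
  + I → I:1
Element totals:
  C: 10
  H: 7
  I: 1
  O: 3
  S: 1
Molecular formula: C10H7IO3S.
  M = 10(12.0) + 7(1.007825) + 126.904472 + 3(15.994915) + 31.972071
    = 120.000000 + 7.054775 + 126.904472 + 47.984745 + 31.972071 = 333.916063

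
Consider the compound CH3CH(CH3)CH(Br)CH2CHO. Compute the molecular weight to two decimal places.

Element totals:
  C: 6
  H: 11
  Br: 1
  O: 1
Molecular formula: C6H11BrO.
  M = 6(12.011) + 11(1.008) + 79.904 + 15.999
    = 72.066 + 11.088 + 79.904 + 15.999 = 179.057

179.06 g/mol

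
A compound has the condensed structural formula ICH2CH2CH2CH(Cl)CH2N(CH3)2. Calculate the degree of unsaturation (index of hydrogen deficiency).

Atom tally by fragment:
  ICH2 → C:1 H:2 I:1
  CH2 → C:1 H:2
  CH2 → C:1 H:2
  CH(Cl) → C:1 H:1 Cl:1
  CH2N(CH3)2 → C:3 H:8 N:1
Element totals:
  C: 7
  H: 15
  Cl: 1
  I: 1
  N: 1
Molecular formula: C7H15ClIN.
DoU = (2C + 2 + N − H − X) / 2 = (2·7 + 2 + 1 − 15 − 2) / 2 = 0.

0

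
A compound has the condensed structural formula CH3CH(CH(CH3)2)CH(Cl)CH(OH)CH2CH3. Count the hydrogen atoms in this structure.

19

Element totals:
  C: 9
  H: 19
  Cl: 1
  O: 1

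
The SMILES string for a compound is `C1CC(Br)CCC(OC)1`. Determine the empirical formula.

C7H13BrO

Atom tally by fragment:
  cyclohexane ring core → C:6 H:12
  (− 2 ring H displaced by substituents)
  + Br → Br:1
  + OCH3 → C:1 H:3 O:1
Element totals:
  C: 7
  H: 13
  Br: 1
  O: 1
Molecular formula: C7H13BrO.
gcd of subscripts (1, 7, 13, 1) = 1, so the empirical formula equals the molecular formula.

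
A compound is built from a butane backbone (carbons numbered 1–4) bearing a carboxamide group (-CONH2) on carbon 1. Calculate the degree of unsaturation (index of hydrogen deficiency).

Atom tally by fragment:
  H2NOCCH2 → C:2 H:4 O:1 N:1
  CH2 → C:1 H:2
  CH2 → C:1 H:2
  CH3 → C:1 H:3
Element totals:
  C: 5
  H: 11
  N: 1
  O: 1
Molecular formula: C5H11NO.
DoU = (2C + 2 + N − H − X) / 2 = (2·5 + 2 + 1 − 11 − 0) / 2 = 1.

1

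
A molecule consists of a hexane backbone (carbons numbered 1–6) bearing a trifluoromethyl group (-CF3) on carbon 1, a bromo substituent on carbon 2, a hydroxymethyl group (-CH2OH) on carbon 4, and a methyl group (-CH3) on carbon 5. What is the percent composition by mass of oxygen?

5.77%

Atom tally by fragment:
  F3CCH2 → C:2 H:2 F:3
  CH(Br) → C:1 H:1 Br:1
  CH2 → C:1 H:2
  CH(CH2OH) → C:2 H:4 O:1
  CH(CH3) → C:2 H:4
  CH3 → C:1 H:3
Element totals:
  C: 9
  H: 16
  Br: 1
  F: 3
  O: 1
Molecular formula: C9H16BrF3O.
Molar mass = 277.124 g/mol.
Mass from O: 1 × 15.999 = 15.999 g/mol.
%O = 15.999 / 277.124 × 100 = 5.77%.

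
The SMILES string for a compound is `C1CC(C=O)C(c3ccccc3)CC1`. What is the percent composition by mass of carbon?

82.94%

Atom tally by fragment:
  cyclohexane ring core → C:6 H:12
  (− 2 ring H displaced by substituents)
  + CHO → C:1 H:1 O:1
  + C6H5 → C:6 H:5
Element totals:
  C: 13
  H: 16
  O: 1
Molecular formula: C13H16O.
Molar mass = 188.270 g/mol.
Mass from C: 13 × 12.011 = 156.143 g/mol.
%C = 156.143 / 188.270 × 100 = 82.94%.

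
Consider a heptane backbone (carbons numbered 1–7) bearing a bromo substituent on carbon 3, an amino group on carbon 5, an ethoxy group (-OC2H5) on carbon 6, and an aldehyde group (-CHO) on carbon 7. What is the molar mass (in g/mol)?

266.18 g/mol

Atom tally by fragment:
  CH3 → C:1 H:3
  CH2 → C:1 H:2
  CH(Br) → C:1 H:1 Br:1
  CH2 → C:1 H:2
  CH(NH2) → C:1 H:3 N:1
  CH(OC2H5) → C:3 H:6 O:1
  CH2CHO → C:2 H:3 O:1
Element totals:
  C: 10
  H: 20
  Br: 1
  N: 1
  O: 2
Molecular formula: C10H20BrNO2.
  M = 10(12.011) + 20(1.008) + 79.904 + 14.007 + 2(15.999)
    = 120.110 + 20.160 + 79.904 + 14.007 + 31.998 = 266.179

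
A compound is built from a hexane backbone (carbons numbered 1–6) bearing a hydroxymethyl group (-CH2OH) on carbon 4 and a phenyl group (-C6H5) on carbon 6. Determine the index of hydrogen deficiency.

Atom tally by fragment:
  CH3 → C:1 H:3
  CH2 → C:1 H:2
  CH2 → C:1 H:2
  CH(CH2OH) → C:2 H:4 O:1
  CH2 → C:1 H:2
  CH2C6H5 → C:7 H:7
Element totals:
  C: 13
  H: 20
  O: 1
Molecular formula: C13H20O.
DoU = (2C + 2 + N − H − X) / 2 = (2·13 + 2 + 0 − 20 − 0) / 2 = 4.

4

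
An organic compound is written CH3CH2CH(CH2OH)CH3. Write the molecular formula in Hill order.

C5H12O

Atom tally by fragment:
  CH3 → C:1 H:3
  CH2 → C:1 H:2
  CH(CH2OH) → C:2 H:4 O:1
  CH3 → C:1 H:3
Element totals:
  C: 5
  H: 12
  O: 1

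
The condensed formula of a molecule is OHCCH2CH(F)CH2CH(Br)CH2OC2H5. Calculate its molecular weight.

241.10 g/mol

Atom tally by fragment:
  OHCCH2 → C:2 H:3 O:1
  CH(F) → C:1 H:1 F:1
  CH2 → C:1 H:2
  CH(Br) → C:1 H:1 Br:1
  CH2OC2H5 → C:3 H:7 O:1
Element totals:
  C: 8
  H: 14
  Br: 1
  F: 1
  O: 2
Molecular formula: C8H14BrFO2.
  M = 8(12.011) + 14(1.008) + 79.904 + 18.998 + 2(15.999)
    = 96.088 + 14.112 + 79.904 + 18.998 + 31.998 = 241.100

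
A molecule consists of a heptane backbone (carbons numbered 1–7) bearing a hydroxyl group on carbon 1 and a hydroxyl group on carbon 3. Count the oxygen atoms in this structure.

Atom tally by fragment:
  HOCH2 → C:1 H:3 O:1
  CH2 → C:1 H:2
  CH(OH) → C:1 H:2 O:1
  CH2 → C:1 H:2
  CH2 → C:1 H:2
  CH2 → C:1 H:2
  CH3 → C:1 H:3
Element totals:
  C: 7
  H: 16
  O: 2

2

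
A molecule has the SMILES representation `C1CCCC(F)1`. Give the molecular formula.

Atom tally by fragment:
  cyclopentane ring core → C:5 H:10
  (− 1 ring H displaced by substituents)
  + F → F:1
Element totals:
  C: 5
  H: 9
  F: 1

C5H9F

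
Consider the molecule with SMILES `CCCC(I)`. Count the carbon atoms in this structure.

Atom tally by fragment:
  CH3 → C:1 H:3
  CH2 → C:1 H:2
  CH2 → C:1 H:2
  CH2I → C:1 H:2 I:1
Element totals:
  C: 4
  H: 9
  I: 1

4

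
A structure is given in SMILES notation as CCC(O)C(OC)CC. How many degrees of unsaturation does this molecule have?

Atom tally by fragment:
  CH3 → C:1 H:3
  CH2 → C:1 H:2
  CH(OH) → C:1 H:2 O:1
  CH(OCH3) → C:2 H:4 O:1
  CH2 → C:1 H:2
  CH3 → C:1 H:3
Element totals:
  C: 7
  H: 16
  O: 2
Molecular formula: C7H16O2.
DoU = (2C + 2 + N − H − X) / 2 = (2·7 + 2 + 0 − 16 − 0) / 2 = 0.

0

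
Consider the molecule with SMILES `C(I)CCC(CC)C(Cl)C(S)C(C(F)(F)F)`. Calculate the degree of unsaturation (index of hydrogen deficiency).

Atom tally by fragment:
  ICH2 → C:1 H:2 I:1
  CH2 → C:1 H:2
  CH2 → C:1 H:2
  CH(C2H5) → C:3 H:6
  CH(Cl) → C:1 H:1 Cl:1
  CH(SH) → C:1 H:2 S:1
  CH2CF3 → C:2 H:2 F:3
Element totals:
  C: 10
  H: 17
  Cl: 1
  F: 3
  I: 1
  S: 1
Molecular formula: C10H17ClF3IS.
DoU = (2C + 2 + N − H − X) / 2 = (2·10 + 2 + 0 − 17 − 5) / 2 = 0.

0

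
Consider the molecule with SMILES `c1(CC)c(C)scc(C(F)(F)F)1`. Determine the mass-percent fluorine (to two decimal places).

Atom tally by fragment:
  thiophene ring core → C:4 H:4 S:1
  (− 3 ring H displaced by substituents)
  + C2H5 → C:2 H:5
  + CH3 → C:1 H:3
  + CF3 → C:1 F:3
Element totals:
  C: 8
  H: 9
  F: 3
  S: 1
Molecular formula: C8H9F3S.
Molar mass = 194.214 g/mol.
Mass from F: 3 × 18.998 = 56.994 g/mol.
%F = 56.994 / 194.214 × 100 = 29.35%.

29.35%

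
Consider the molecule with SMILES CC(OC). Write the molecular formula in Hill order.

C3H8O

Atom tally by fragment:
  CH3 → C:1 H:3
  CH2OCH3 → C:2 H:5 O:1
Element totals:
  C: 3
  H: 8
  O: 1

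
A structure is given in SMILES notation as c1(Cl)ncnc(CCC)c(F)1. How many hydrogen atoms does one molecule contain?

8

Atom tally by fragment:
  pyrimidine ring core → C:4 H:4 N:2
  (− 3 ring H displaced by substituents)
  + Cl → Cl:1
  + CH2CH2CH3 → C:3 H:7
  + F → F:1
Element totals:
  C: 7
  H: 8
  Cl: 1
  F: 1
  N: 2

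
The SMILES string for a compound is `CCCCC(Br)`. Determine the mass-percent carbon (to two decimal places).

Atom tally by fragment:
  CH3 → C:1 H:3
  CH2 → C:1 H:2
  CH2 → C:1 H:2
  CH2 → C:1 H:2
  CH2Br → C:1 H:2 Br:1
Element totals:
  C: 5
  H: 11
  Br: 1
Molecular formula: C5H11Br.
Molar mass = 151.047 g/mol.
Mass from C: 5 × 12.011 = 60.055 g/mol.
%C = 60.055 / 151.047 × 100 = 39.76%.

39.76%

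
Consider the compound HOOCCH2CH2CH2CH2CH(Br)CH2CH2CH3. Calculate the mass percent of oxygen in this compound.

Element totals:
  C: 9
  H: 17
  Br: 1
  O: 2
Molecular formula: C9H17BrO2.
Molar mass = 237.137 g/mol.
Mass from O: 2 × 15.999 = 31.998 g/mol.
%O = 31.998 / 237.137 × 100 = 13.49%.

13.49%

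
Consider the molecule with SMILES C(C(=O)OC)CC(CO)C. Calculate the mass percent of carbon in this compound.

57.51%

Atom tally by fragment:
  CH3OOCCH2 → C:3 H:5 O:2
  CH2 → C:1 H:2
  CH(CH2OH) → C:2 H:4 O:1
  CH3 → C:1 H:3
Element totals:
  C: 7
  H: 14
  O: 3
Molecular formula: C7H14O3.
Molar mass = 146.186 g/mol.
Mass from C: 7 × 12.011 = 84.077 g/mol.
%C = 84.077 / 146.186 × 100 = 57.51%.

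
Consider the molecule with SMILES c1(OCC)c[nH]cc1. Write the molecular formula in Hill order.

Atom tally by fragment:
  pyrrole ring core → C:4 H:5 N:1
  (− 1 ring H displaced by substituents)
  + OC2H5 → C:2 H:5 O:1
Element totals:
  C: 6
  H: 9
  N: 1
  O: 1

C6H9NO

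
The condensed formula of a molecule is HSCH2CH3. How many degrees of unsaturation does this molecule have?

Atom tally by fragment:
  HSCH2 → C:1 H:3 S:1
  CH3 → C:1 H:3
Element totals:
  C: 2
  H: 6
  S: 1
Molecular formula: C2H6S.
DoU = (2C + 2 + N − H − X) / 2 = (2·2 + 2 + 0 − 6 − 0) / 2 = 0.

0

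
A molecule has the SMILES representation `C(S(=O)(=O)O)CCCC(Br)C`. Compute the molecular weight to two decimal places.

Atom tally by fragment:
  HO3SCH2 → C:1 H:3 S:1 O:3
  CH2 → C:1 H:2
  CH2 → C:1 H:2
  CH2 → C:1 H:2
  CH(Br) → C:1 H:1 Br:1
  CH3 → C:1 H:3
Element totals:
  C: 6
  H: 13
  Br: 1
  O: 3
  S: 1
Molecular formula: C6H13BrO3S.
  M = 6(12.011) + 13(1.008) + 79.904 + 3(15.999) + 32.06
    = 72.066 + 13.104 + 79.904 + 47.997 + 32.060 = 245.131

245.13 g/mol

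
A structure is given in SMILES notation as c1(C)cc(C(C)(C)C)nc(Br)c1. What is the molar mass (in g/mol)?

Atom tally by fragment:
  pyridine ring core → C:5 H:5 N:1
  (− 3 ring H displaced by substituents)
  + CH3 → C:1 H:3
  + C(CH3)3 → C:4 H:9
  + Br → Br:1
Element totals:
  C: 10
  H: 14
  Br: 1
  N: 1
Molecular formula: C10H14BrN.
  M = 10(12.011) + 14(1.008) + 79.904 + 14.007
    = 120.110 + 14.112 + 79.904 + 14.007 = 228.133

228.13 g/mol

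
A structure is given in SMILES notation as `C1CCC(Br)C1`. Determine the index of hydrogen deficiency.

1

Atom tally by fragment:
  cyclopentane ring core → C:5 H:10
  (− 1 ring H displaced by substituents)
  + Br → Br:1
Element totals:
  C: 5
  H: 9
  Br: 1
Molecular formula: C5H9Br.
DoU = (2C + 2 + N − H − X) / 2 = (2·5 + 2 + 0 − 9 − 1) / 2 = 1.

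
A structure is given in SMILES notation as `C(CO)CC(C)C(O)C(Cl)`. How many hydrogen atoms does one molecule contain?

Atom tally by fragment:
  HOCH2CH2 → C:2 H:5 O:1
  CH2 → C:1 H:2
  CH(CH3) → C:2 H:4
  CH(OH) → C:1 H:2 O:1
  CH2Cl → C:1 H:2 Cl:1
Element totals:
  C: 7
  H: 15
  Cl: 1
  O: 2

15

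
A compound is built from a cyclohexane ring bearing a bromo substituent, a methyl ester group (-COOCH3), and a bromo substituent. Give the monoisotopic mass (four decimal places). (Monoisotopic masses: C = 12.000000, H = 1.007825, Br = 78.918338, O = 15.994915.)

297.9204

Atom tally by fragment:
  cyclohexane ring core → C:6 H:12
  (− 3 ring H displaced by substituents)
  + Br → Br:1
  + COOCH3 → C:2 H:3 O:2
  + Br → Br:1
Element totals:
  C: 8
  H: 12
  Br: 2
  O: 2
Molecular formula: C8H12Br2O2.
  M = 8(12.0) + 12(1.007825) + 2(78.918338) + 2(15.994915)
    = 96.000000 + 12.093900 + 157.836676 + 31.989830 = 297.920406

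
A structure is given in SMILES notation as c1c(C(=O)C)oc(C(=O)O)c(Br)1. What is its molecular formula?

Atom tally by fragment:
  furan ring core → C:4 H:4 O:1
  (− 3 ring H displaced by substituents)
  + COCH3 → C:2 H:3 O:1
  + COOH → C:1 H:1 O:2
  + Br → Br:1
Element totals:
  C: 7
  H: 5
  Br: 1
  O: 4

C7H5BrO4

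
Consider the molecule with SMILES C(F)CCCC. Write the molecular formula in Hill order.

Atom tally by fragment:
  FCH2 → C:1 H:2 F:1
  CH2 → C:1 H:2
  CH2 → C:1 H:2
  CH2 → C:1 H:2
  CH3 → C:1 H:3
Element totals:
  C: 5
  H: 11
  F: 1

C5H11F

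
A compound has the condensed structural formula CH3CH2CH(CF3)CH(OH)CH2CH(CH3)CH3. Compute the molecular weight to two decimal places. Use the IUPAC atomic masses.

198.23 g/mol

Atom tally by fragment:
  CH3 → C:1 H:3
  CH2 → C:1 H:2
  CH(CF3) → C:2 H:1 F:3
  CH(OH) → C:1 H:2 O:1
  CH2 → C:1 H:2
  CH(CH3) → C:2 H:4
  CH3 → C:1 H:3
Element totals:
  C: 9
  H: 17
  F: 3
  O: 1
Molecular formula: C9H17F3O.
  M = 9(12.011) + 17(1.008) + 3(18.998) + 15.999
    = 108.099 + 17.136 + 56.994 + 15.999 = 198.228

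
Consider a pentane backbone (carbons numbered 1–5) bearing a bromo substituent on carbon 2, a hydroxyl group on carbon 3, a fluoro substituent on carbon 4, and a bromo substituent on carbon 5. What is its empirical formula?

C5H9Br2FO

Atom tally by fragment:
  CH3 → C:1 H:3
  CH(Br) → C:1 H:1 Br:1
  CH(OH) → C:1 H:2 O:1
  CH(F) → C:1 H:1 F:1
  CH2Br → C:1 H:2 Br:1
Element totals:
  C: 5
  H: 9
  Br: 2
  F: 1
  O: 1
Molecular formula: C5H9Br2FO.
gcd of subscripts (2, 5, 1, 9, 1) = 1, so the empirical formula equals the molecular formula.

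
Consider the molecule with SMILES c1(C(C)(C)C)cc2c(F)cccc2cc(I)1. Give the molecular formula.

C14H14FI

Atom tally by fragment:
  naphthalene ring system core → C:10 H:8
  (− 3 ring H displaced by substituents)
  + C(CH3)3 → C:4 H:9
  + F → F:1
  + I → I:1
Element totals:
  C: 14
  H: 14
  F: 1
  I: 1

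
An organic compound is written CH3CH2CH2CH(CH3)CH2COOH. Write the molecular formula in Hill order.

Atom tally by fragment:
  CH3 → C:1 H:3
  CH2 → C:1 H:2
  CH2 → C:1 H:2
  CH(CH3) → C:2 H:4
  CH2COOH → C:2 H:3 O:2
Element totals:
  C: 7
  H: 14
  O: 2

C7H14O2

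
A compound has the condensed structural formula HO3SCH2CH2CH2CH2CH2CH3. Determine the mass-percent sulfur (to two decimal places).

19.29%

Atom tally by fragment:
  HO3SCH2 → C:1 H:3 S:1 O:3
  CH2 → C:1 H:2
  CH2 → C:1 H:2
  CH2 → C:1 H:2
  CH2 → C:1 H:2
  CH3 → C:1 H:3
Element totals:
  C: 6
  H: 14
  O: 3
  S: 1
Molecular formula: C6H14O3S.
Molar mass = 166.235 g/mol.
Mass from S: 1 × 32.06 = 32.060 g/mol.
%S = 32.060 / 166.235 × 100 = 19.29%.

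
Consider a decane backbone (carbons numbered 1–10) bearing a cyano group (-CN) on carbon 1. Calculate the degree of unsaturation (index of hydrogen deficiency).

2

Atom tally by fragment:
  NCCH2 → C:2 H:2 N:1
  CH2 → C:1 H:2
  CH2 → C:1 H:2
  CH2 → C:1 H:2
  CH2 → C:1 H:2
  CH2 → C:1 H:2
  CH2 → C:1 H:2
  CH2 → C:1 H:2
  CH2 → C:1 H:2
  CH3 → C:1 H:3
Element totals:
  C: 11
  H: 21
  N: 1
Molecular formula: C11H21N.
DoU = (2C + 2 + N − H − X) / 2 = (2·11 + 2 + 1 − 21 − 0) / 2 = 2.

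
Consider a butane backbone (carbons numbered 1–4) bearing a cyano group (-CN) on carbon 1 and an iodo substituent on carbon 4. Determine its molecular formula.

Atom tally by fragment:
  NCCH2 → C:2 H:2 N:1
  CH2 → C:1 H:2
  CH2 → C:1 H:2
  CH2I → C:1 H:2 I:1
Element totals:
  C: 5
  H: 8
  I: 1
  N: 1

C5H8IN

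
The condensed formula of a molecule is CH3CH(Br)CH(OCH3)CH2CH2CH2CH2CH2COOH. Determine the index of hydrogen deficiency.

Atom tally by fragment:
  CH3 → C:1 H:3
  CH(Br) → C:1 H:1 Br:1
  CH(OCH3) → C:2 H:4 O:1
  CH2 → C:1 H:2
  CH2 → C:1 H:2
  CH2 → C:1 H:2
  CH2 → C:1 H:2
  CH2COOH → C:2 H:3 O:2
Element totals:
  C: 10
  H: 19
  Br: 1
  O: 3
Molecular formula: C10H19BrO3.
DoU = (2C + 2 + N − H − X) / 2 = (2·10 + 2 + 0 − 19 − 1) / 2 = 1.

1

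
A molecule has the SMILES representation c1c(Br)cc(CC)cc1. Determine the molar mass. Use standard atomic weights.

Atom tally by fragment:
  benzene ring core → C:6 H:6
  (− 2 ring H displaced by substituents)
  + Br → Br:1
  + C2H5 → C:2 H:5
Element totals:
  C: 8
  H: 9
  Br: 1
Molecular formula: C8H9Br.
  M = 8(12.011) + 9(1.008) + 79.904
    = 96.088 + 9.072 + 79.904 = 185.064

185.06 g/mol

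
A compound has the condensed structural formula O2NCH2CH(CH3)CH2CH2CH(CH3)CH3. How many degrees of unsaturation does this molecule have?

Element totals:
  C: 8
  H: 17
  N: 1
  O: 2
Molecular formula: C8H17NO2.
DoU = (2C + 2 + N − H − X) / 2 = (2·8 + 2 + 1 − 17 − 0) / 2 = 1.

1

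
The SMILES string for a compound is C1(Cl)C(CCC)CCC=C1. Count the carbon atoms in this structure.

Atom tally by fragment:
  cyclohexene ring core → C:6 H:10
  (− 2 ring H displaced by substituents)
  + Cl → Cl:1
  + CH2CH2CH3 → C:3 H:7
Element totals:
  C: 9
  H: 15
  Cl: 1

9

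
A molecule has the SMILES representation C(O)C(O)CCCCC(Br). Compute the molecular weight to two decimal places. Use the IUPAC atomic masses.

211.10 g/mol

Atom tally by fragment:
  HOCH2 → C:1 H:3 O:1
  CH(OH) → C:1 H:2 O:1
  CH2 → C:1 H:2
  CH2 → C:1 H:2
  CH2 → C:1 H:2
  CH2 → C:1 H:2
  CH2Br → C:1 H:2 Br:1
Element totals:
  C: 7
  H: 15
  Br: 1
  O: 2
Molecular formula: C7H15BrO2.
  M = 7(12.011) + 15(1.008) + 79.904 + 2(15.999)
    = 84.077 + 15.120 + 79.904 + 31.998 = 211.099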